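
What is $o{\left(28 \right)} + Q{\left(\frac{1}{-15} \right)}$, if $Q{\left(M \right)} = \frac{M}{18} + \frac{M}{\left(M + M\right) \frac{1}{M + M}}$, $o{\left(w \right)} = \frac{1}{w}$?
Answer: $- \frac{131}{3780} \approx -0.034656$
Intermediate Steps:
$Q{\left(M \right)} = \frac{19 M}{18}$ ($Q{\left(M \right)} = M \frac{1}{18} + \frac{M}{2 M \frac{1}{2 M}} = \frac{M}{18} + \frac{M}{2 M \frac{1}{2 M}} = \frac{M}{18} + \frac{M}{1} = \frac{M}{18} + M 1 = \frac{M}{18} + M = \frac{19 M}{18}$)
$o{\left(28 \right)} + Q{\left(\frac{1}{-15} \right)} = \frac{1}{28} + \frac{19}{18 \left(-15\right)} = \frac{1}{28} + \frac{19}{18} \left(- \frac{1}{15}\right) = \frac{1}{28} - \frac{19}{270} = - \frac{131}{3780}$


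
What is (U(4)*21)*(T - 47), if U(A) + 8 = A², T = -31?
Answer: -13104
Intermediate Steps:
U(A) = -8 + A²
(U(4)*21)*(T - 47) = ((-8 + 4²)*21)*(-31 - 47) = ((-8 + 16)*21)*(-78) = (8*21)*(-78) = 168*(-78) = -13104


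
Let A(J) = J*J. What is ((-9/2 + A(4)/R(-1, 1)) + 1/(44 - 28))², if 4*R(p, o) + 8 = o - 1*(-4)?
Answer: 1530169/2304 ≈ 664.14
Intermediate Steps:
R(p, o) = -1 + o/4 (R(p, o) = -2 + (o - 1*(-4))/4 = -2 + (o + 4)/4 = -2 + (4 + o)/4 = -2 + (1 + o/4) = -1 + o/4)
A(J) = J²
((-9/2 + A(4)/R(-1, 1)) + 1/(44 - 28))² = ((-9/2 + 4²/(-1 + (¼)*1)) + 1/(44 - 28))² = ((-9*½ + 16/(-1 + ¼)) + 1/16)² = ((-9/2 + 16/(-¾)) + 1/16)² = ((-9/2 + 16*(-4/3)) + 1/16)² = ((-9/2 - 64/3) + 1/16)² = (-155/6 + 1/16)² = (-1237/48)² = 1530169/2304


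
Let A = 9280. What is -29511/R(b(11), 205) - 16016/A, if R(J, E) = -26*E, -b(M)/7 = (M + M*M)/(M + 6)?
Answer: 235621/61828 ≈ 3.8109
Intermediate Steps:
b(M) = -7*(M + M²)/(6 + M) (b(M) = -7*(M + M*M)/(M + 6) = -7*(M + M²)/(6 + M))
-29511/R(b(11), 205) - 16016/A = -29511/((-26*205)) - 16016/9280 = -29511/(-5330) - 16016*1/9280 = -29511*(-1/5330) - 1001/580 = 29511/5330 - 1001/580 = 235621/61828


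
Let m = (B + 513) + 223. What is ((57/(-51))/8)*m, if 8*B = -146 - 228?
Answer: -52383/544 ≈ -96.292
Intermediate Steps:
B = -187/4 (B = (-146 - 228)/8 = (1/8)*(-374) = -187/4 ≈ -46.750)
m = 2757/4 (m = (-187/4 + 513) + 223 = 1865/4 + 223 = 2757/4 ≈ 689.25)
((57/(-51))/8)*m = ((57/(-51))/8)*(2757/4) = ((57*(-1/51))*(1/8))*(2757/4) = -19/17*1/8*(2757/4) = -19/136*2757/4 = -52383/544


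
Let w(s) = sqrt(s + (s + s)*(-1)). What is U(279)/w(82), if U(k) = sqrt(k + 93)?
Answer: -I*sqrt(7626)/41 ≈ -2.1299*I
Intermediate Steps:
U(k) = sqrt(93 + k)
w(s) = sqrt(-s) (w(s) = sqrt(s + (2*s)*(-1)) = sqrt(s - 2*s) = sqrt(-s))
U(279)/w(82) = sqrt(93 + 279)/(sqrt(-1*82)) = sqrt(372)/(sqrt(-82)) = (2*sqrt(93))/((I*sqrt(82))) = (2*sqrt(93))*(-I*sqrt(82)/82) = -I*sqrt(7626)/41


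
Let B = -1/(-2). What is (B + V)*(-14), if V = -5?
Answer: 63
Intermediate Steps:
B = ½ (B = -1*(-½) = ½ ≈ 0.50000)
(B + V)*(-14) = (½ - 5)*(-14) = -9/2*(-14) = 63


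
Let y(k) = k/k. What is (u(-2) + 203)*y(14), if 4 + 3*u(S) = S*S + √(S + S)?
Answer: 203 + 2*I/3 ≈ 203.0 + 0.66667*I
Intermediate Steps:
y(k) = 1
u(S) = -4/3 + S²/3 + √2*√S/3 (u(S) = -4/3 + (S*S + √(S + S))/3 = -4/3 + (S² + √(2*S))/3 = -4/3 + (S² + √2*√S)/3 = -4/3 + (S²/3 + √2*√S/3) = -4/3 + S²/3 + √2*√S/3)
(u(-2) + 203)*y(14) = ((-4/3 + (⅓)*(-2)² + √2*√(-2)/3) + 203)*1 = ((-4/3 + (⅓)*4 + √2*(I*√2)/3) + 203)*1 = ((-4/3 + 4/3 + 2*I/3) + 203)*1 = (2*I/3 + 203)*1 = (203 + 2*I/3)*1 = 203 + 2*I/3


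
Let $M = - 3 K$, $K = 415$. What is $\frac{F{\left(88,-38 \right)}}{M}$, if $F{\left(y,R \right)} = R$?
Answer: $\frac{38}{1245} \approx 0.030522$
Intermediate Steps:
$M = -1245$ ($M = \left(-3\right) 415 = -1245$)
$\frac{F{\left(88,-38 \right)}}{M} = - \frac{38}{-1245} = \left(-38\right) \left(- \frac{1}{1245}\right) = \frac{38}{1245}$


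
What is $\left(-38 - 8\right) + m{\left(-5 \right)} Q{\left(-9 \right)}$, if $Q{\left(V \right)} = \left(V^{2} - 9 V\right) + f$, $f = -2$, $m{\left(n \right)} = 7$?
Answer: $1074$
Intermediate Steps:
$Q{\left(V \right)} = -2 + V^{2} - 9 V$ ($Q{\left(V \right)} = \left(V^{2} - 9 V\right) - 2 = -2 + V^{2} - 9 V$)
$\left(-38 - 8\right) + m{\left(-5 \right)} Q{\left(-9 \right)} = \left(-38 - 8\right) + 7 \left(-2 + \left(-9\right)^{2} - -81\right) = \left(-38 - 8\right) + 7 \left(-2 + 81 + 81\right) = -46 + 7 \cdot 160 = -46 + 1120 = 1074$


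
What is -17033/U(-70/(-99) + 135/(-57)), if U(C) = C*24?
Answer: 10679691/25000 ≈ 427.19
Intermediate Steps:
U(C) = 24*C
-17033/U(-70/(-99) + 135/(-57)) = -17033*1/(24*(-70/(-99) + 135/(-57))) = -17033*1/(24*(-70*(-1/99) + 135*(-1/57))) = -17033*1/(24*(70/99 - 45/19)) = -17033/(24*(-3125/1881)) = -17033/(-25000/627) = -17033*(-627/25000) = 10679691/25000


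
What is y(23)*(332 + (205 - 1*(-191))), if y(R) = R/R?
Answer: 728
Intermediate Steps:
y(R) = 1
y(23)*(332 + (205 - 1*(-191))) = 1*(332 + (205 - 1*(-191))) = 1*(332 + (205 + 191)) = 1*(332 + 396) = 1*728 = 728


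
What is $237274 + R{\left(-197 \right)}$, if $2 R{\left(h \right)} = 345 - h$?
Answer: $237545$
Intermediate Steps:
$R{\left(h \right)} = \frac{345}{2} - \frac{h}{2}$ ($R{\left(h \right)} = \frac{345 - h}{2} = \frac{345}{2} - \frac{h}{2}$)
$237274 + R{\left(-197 \right)} = 237274 + \left(\frac{345}{2} - - \frac{197}{2}\right) = 237274 + \left(\frac{345}{2} + \frac{197}{2}\right) = 237274 + 271 = 237545$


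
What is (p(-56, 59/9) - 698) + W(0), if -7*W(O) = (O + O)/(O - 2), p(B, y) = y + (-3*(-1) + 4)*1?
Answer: -6160/9 ≈ -684.44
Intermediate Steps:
p(B, y) = 7 + y (p(B, y) = y + (3 + 4)*1 = y + 7*1 = y + 7 = 7 + y)
W(O) = -2*O/(7*(-2 + O)) (W(O) = -(O + O)/(7*(O - 2)) = -2*O/(7*(-2 + O)))
(p(-56, 59/9) - 698) + W(0) = ((7 + 59/9) - 698) - 2*0/(-14 + 7*0) = ((7 + 59*(⅑)) - 698) - 2*0/(-14 + 0) = ((7 + 59/9) - 698) - 2*0/(-14) = (122/9 - 698) - 2*0*(-1/14) = -6160/9 + 0 = -6160/9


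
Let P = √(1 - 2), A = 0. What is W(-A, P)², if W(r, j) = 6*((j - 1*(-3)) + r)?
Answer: 288 + 216*I ≈ 288.0 + 216.0*I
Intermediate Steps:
P = I (P = √(-1) = I ≈ 1.0*I)
W(r, j) = 18 + 6*j + 6*r (W(r, j) = 6*((j + 3) + r) = 6*((3 + j) + r) = 6*(3 + j + r) = 18 + 6*j + 6*r)
W(-A, P)² = (18 + 6*I + 6*(-1*0))² = (18 + 6*I + 6*0)² = (18 + 6*I + 0)² = (18 + 6*I)²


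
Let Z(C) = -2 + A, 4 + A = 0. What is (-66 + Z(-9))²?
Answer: 5184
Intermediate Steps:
A = -4 (A = -4 + 0 = -4)
Z(C) = -6 (Z(C) = -2 - 4 = -6)
(-66 + Z(-9))² = (-66 - 6)² = (-72)² = 5184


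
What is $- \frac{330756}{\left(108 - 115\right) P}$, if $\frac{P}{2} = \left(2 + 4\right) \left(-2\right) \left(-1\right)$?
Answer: $\frac{27563}{14} \approx 1968.8$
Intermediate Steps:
$P = 24$ ($P = 2 \left(2 + 4\right) \left(-2\right) \left(-1\right) = 2 \cdot 6 \left(-2\right) \left(-1\right) = 2 \left(\left(-12\right) \left(-1\right)\right) = 2 \cdot 12 = 24$)
$- \frac{330756}{\left(108 - 115\right) P} = - \frac{330756}{\left(108 - 115\right) 24} = - \frac{330756}{\left(-7\right) 24} = - \frac{330756}{-168} = \left(-330756\right) \left(- \frac{1}{168}\right) = \frac{27563}{14}$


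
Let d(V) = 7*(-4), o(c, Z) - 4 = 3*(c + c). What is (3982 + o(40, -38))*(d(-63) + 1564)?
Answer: 6491136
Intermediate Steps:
o(c, Z) = 4 + 6*c (o(c, Z) = 4 + 3*(c + c) = 4 + 3*(2*c) = 4 + 6*c)
d(V) = -28
(3982 + o(40, -38))*(d(-63) + 1564) = (3982 + (4 + 6*40))*(-28 + 1564) = (3982 + (4 + 240))*1536 = (3982 + 244)*1536 = 4226*1536 = 6491136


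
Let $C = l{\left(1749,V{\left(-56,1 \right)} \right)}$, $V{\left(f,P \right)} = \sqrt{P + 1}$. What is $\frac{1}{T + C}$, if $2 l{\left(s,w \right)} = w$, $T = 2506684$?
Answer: $\frac{5013368}{12566929351711} - \frac{\sqrt{2}}{12566929351711} \approx 3.9893 \cdot 10^{-7}$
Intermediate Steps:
$V{\left(f,P \right)} = \sqrt{1 + P}$
$l{\left(s,w \right)} = \frac{w}{2}$
$C = \frac{\sqrt{2}}{2}$ ($C = \frac{\sqrt{1 + 1}}{2} = \frac{\sqrt{2}}{2} \approx 0.70711$)
$\frac{1}{T + C} = \frac{1}{2506684 + \frac{\sqrt{2}}{2}}$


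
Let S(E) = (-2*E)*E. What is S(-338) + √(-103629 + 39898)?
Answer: -228488 + I*√63731 ≈ -2.2849e+5 + 252.45*I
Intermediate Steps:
S(E) = -2*E²
S(-338) + √(-103629 + 39898) = -2*(-338)² + √(-103629 + 39898) = -2*114244 + √(-63731) = -228488 + I*√63731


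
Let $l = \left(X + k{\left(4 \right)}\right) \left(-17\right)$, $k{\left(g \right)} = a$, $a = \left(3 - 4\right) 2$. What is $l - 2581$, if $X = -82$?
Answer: $-1153$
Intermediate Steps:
$a = -2$ ($a = \left(-1\right) 2 = -2$)
$k{\left(g \right)} = -2$
$l = 1428$ ($l = \left(-82 - 2\right) \left(-17\right) = \left(-84\right) \left(-17\right) = 1428$)
$l - 2581 = 1428 - 2581 = -1153$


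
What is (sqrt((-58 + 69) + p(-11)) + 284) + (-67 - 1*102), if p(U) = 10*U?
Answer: 115 + 3*I*sqrt(11) ≈ 115.0 + 9.9499*I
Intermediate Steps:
(sqrt((-58 + 69) + p(-11)) + 284) + (-67 - 1*102) = (sqrt((-58 + 69) + 10*(-11)) + 284) + (-67 - 1*102) = (sqrt(11 - 110) + 284) + (-67 - 102) = (sqrt(-99) + 284) - 169 = (3*I*sqrt(11) + 284) - 169 = (284 + 3*I*sqrt(11)) - 169 = 115 + 3*I*sqrt(11)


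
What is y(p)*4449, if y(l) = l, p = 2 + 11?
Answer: 57837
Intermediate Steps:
p = 13
y(p)*4449 = 13*4449 = 57837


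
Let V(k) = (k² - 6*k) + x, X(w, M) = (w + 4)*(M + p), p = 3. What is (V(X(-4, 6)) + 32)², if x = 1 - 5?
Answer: 784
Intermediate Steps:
X(w, M) = (3 + M)*(4 + w) (X(w, M) = (w + 4)*(M + 3) = (4 + w)*(3 + M) = (3 + M)*(4 + w))
x = -4
V(k) = -4 + k² - 6*k (V(k) = (k² - 6*k) - 4 = -4 + k² - 6*k)
(V(X(-4, 6)) + 32)² = ((-4 + (12 + 3*(-4) + 4*6 + 6*(-4))² - 6*(12 + 3*(-4) + 4*6 + 6*(-4))) + 32)² = ((-4 + (12 - 12 + 24 - 24)² - 6*(12 - 12 + 24 - 24)) + 32)² = ((-4 + 0² - 6*0) + 32)² = ((-4 + 0 + 0) + 32)² = (-4 + 32)² = 28² = 784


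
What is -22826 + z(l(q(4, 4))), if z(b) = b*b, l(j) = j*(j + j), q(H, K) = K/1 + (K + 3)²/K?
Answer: 16389761/64 ≈ 2.5609e+5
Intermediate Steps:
q(H, K) = K + (3 + K)²/K (q(H, K) = K*1 + (3 + K)²/K = K + (3 + K)²/K)
l(j) = 2*j² (l(j) = j*(2*j) = 2*j²)
z(b) = b²
-22826 + z(l(q(4, 4))) = -22826 + (2*(4 + (3 + 4)²/4)²)² = -22826 + (2*(4 + (¼)*7²)²)² = -22826 + (2*(4 + (¼)*49)²)² = -22826 + (2*(4 + 49/4)²)² = -22826 + (2*(65/4)²)² = -22826 + (2*(4225/16))² = -22826 + (4225/8)² = -22826 + 17850625/64 = 16389761/64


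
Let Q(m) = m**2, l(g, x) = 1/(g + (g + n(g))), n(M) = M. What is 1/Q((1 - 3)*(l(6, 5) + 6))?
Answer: 81/11881 ≈ 0.0068176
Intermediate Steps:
l(g, x) = 1/(3*g) (l(g, x) = 1/(g + (g + g)) = 1/(g + 2*g) = 1/(3*g))
1/Q((1 - 3)*(l(6, 5) + 6)) = 1/(((1 - 3)*((1/3)/6 + 6))**2) = 1/((-2*((1/3)*(1/6) + 6))**2) = 1/((-2*(1/18 + 6))**2) = 1/((-2*109/18)**2) = 1/((-109/9)**2) = 1/(11881/81) = 81/11881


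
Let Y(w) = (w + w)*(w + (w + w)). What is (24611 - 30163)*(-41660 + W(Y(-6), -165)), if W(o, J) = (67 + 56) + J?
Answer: 231529504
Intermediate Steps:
Y(w) = 6*w² (Y(w) = (2*w)*(w + 2*w) = (2*w)*(3*w) = 6*w²)
W(o, J) = 123 + J
(24611 - 30163)*(-41660 + W(Y(-6), -165)) = (24611 - 30163)*(-41660 + (123 - 165)) = -5552*(-41660 - 42) = -5552*(-41702) = 231529504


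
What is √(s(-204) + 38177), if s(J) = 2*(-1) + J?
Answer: 3*√4219 ≈ 194.86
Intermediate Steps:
s(J) = -2 + J
√(s(-204) + 38177) = √((-2 - 204) + 38177) = √(-206 + 38177) = √37971 = 3*√4219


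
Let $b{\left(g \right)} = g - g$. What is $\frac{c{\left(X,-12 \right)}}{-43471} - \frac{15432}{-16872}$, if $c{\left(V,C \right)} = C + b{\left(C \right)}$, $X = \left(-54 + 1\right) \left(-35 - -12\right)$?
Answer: $\frac{27960289}{30560113} \approx 0.91493$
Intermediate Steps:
$b{\left(g \right)} = 0$
$X = 1219$ ($X = - 53 \left(-35 + \left(-18 + 30\right)\right) = - 53 \left(-35 + 12\right) = \left(-53\right) \left(-23\right) = 1219$)
$c{\left(V,C \right)} = C$ ($c{\left(V,C \right)} = C + 0 = C$)
$\frac{c{\left(X,-12 \right)}}{-43471} - \frac{15432}{-16872} = - \frac{12}{-43471} - \frac{15432}{-16872} = \left(-12\right) \left(- \frac{1}{43471}\right) - - \frac{643}{703} = \frac{12}{43471} + \frac{643}{703} = \frac{27960289}{30560113}$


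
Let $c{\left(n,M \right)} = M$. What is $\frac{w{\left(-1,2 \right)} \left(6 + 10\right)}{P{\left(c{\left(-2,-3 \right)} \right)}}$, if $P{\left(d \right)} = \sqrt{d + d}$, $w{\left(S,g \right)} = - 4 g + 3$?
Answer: $\frac{40 i \sqrt{6}}{3} \approx 32.66 i$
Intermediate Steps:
$w{\left(S,g \right)} = 3 - 4 g$
$P{\left(d \right)} = \sqrt{2} \sqrt{d}$ ($P{\left(d \right)} = \sqrt{2 d} = \sqrt{2} \sqrt{d}$)
$\frac{w{\left(-1,2 \right)} \left(6 + 10\right)}{P{\left(c{\left(-2,-3 \right)} \right)}} = \frac{\left(3 - 8\right) \left(6 + 10\right)}{\sqrt{2} \sqrt{-3}} = \frac{\left(3 - 8\right) 16}{\sqrt{2} i \sqrt{3}} = \frac{\left(-5\right) 16}{i \sqrt{6}} = - 80 \left(- \frac{i \sqrt{6}}{6}\right) = \frac{40 i \sqrt{6}}{3}$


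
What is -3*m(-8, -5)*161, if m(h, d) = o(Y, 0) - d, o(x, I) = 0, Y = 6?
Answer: -2415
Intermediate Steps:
m(h, d) = -d (m(h, d) = 0 - d = -d)
-3*m(-8, -5)*161 = -(-3)*(-5)*161 = -3*5*161 = -15*161 = -2415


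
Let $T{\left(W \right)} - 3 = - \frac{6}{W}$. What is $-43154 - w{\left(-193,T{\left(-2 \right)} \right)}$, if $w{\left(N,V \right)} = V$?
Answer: $-43160$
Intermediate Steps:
$T{\left(W \right)} = 3 - \frac{6}{W}$
$-43154 - w{\left(-193,T{\left(-2 \right)} \right)} = -43154 - \left(3 - \frac{6}{-2}\right) = -43154 - \left(3 - -3\right) = -43154 - \left(3 + 3\right) = -43154 - 6 = -43160$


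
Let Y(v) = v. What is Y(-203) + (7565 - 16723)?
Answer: -9361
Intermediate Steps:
Y(-203) + (7565 - 16723) = -203 + (7565 - 16723) = -203 - 9158 = -9361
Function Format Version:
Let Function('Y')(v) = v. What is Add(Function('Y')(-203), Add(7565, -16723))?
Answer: -9361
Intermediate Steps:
Add(Function('Y')(-203), Add(7565, -16723)) = Add(-203, Add(7565, -16723)) = Add(-203, -9158) = -9361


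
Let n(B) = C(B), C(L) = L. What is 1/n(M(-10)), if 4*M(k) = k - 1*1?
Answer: -4/11 ≈ -0.36364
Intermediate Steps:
M(k) = -¼ + k/4 (M(k) = (k - 1*1)/4 = (k - 1)/4 = (-1 + k)/4 = -¼ + k/4)
n(B) = B
1/n(M(-10)) = 1/(-¼ + (¼)*(-10)) = 1/(-¼ - 5/2) = 1/(-11/4) = -4/11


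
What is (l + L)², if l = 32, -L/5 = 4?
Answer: 144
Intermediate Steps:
L = -20 (L = -5*4 = -20)
(l + L)² = (32 - 20)² = 12² = 144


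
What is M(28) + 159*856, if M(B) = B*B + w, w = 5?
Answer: 136893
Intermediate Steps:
M(B) = 5 + B² (M(B) = B*B + 5 = B² + 5 = 5 + B²)
M(28) + 159*856 = (5 + 28²) + 159*856 = (5 + 784) + 136104 = 789 + 136104 = 136893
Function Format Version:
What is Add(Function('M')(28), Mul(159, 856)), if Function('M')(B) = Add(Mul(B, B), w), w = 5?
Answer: 136893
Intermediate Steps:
Function('M')(B) = Add(5, Pow(B, 2)) (Function('M')(B) = Add(Mul(B, B), 5) = Add(Pow(B, 2), 5) = Add(5, Pow(B, 2)))
Add(Function('M')(28), Mul(159, 856)) = Add(Add(5, Pow(28, 2)), Mul(159, 856)) = Add(Add(5, 784), 136104) = Add(789, 136104) = 136893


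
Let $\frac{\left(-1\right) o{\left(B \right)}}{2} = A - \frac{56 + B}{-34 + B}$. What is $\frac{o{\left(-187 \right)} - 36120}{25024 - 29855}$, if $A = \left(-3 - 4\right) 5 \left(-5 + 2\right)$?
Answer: $\frac{8028668}{1067651} \approx 7.5199$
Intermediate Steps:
$A = 105$ ($A = - 7 \cdot 5 \left(-3\right) = \left(-7\right) \left(-15\right) = 105$)
$o{\left(B \right)} = -210 + \frac{2 \left(56 + B\right)}{-34 + B}$ ($o{\left(B \right)} = - 2 \left(105 - \frac{56 + B}{-34 + B}\right) = -210 + \frac{2 \left(56 + B\right)}{-34 + B}$)
$\frac{o{\left(-187 \right)} - 36120}{25024 - 29855} = \frac{\frac{4 \left(1813 - -9724\right)}{-34 - 187} - 36120}{25024 - 29855} = \frac{\frac{4 \left(1813 + 9724\right)}{-221} - 36120}{-4831} = \left(4 \left(- \frac{1}{221}\right) 11537 - 36120\right) \left(- \frac{1}{4831}\right) = \left(- \frac{46148}{221} - 36120\right) \left(- \frac{1}{4831}\right) = \left(- \frac{8028668}{221}\right) \left(- \frac{1}{4831}\right) = \frac{8028668}{1067651}$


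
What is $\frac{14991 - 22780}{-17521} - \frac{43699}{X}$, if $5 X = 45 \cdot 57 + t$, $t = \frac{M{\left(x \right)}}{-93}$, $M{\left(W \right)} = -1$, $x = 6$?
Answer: $- \frac{50595614063}{597080638} \approx -84.738$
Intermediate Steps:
$t = \frac{1}{93}$ ($t = - \frac{1}{-93} = \left(-1\right) \left(- \frac{1}{93}\right) = \frac{1}{93} \approx 0.010753$)
$X = \frac{238546}{465}$ ($X = \frac{45 \cdot 57 + \frac{1}{93}}{5} = \frac{2565 + \frac{1}{93}}{5} = \frac{1}{5} \cdot \frac{238546}{93} = \frac{238546}{465} \approx 513.0$)
$\frac{14991 - 22780}{-17521} - \frac{43699}{X} = \frac{14991 - 22780}{-17521} - \frac{43699}{\frac{238546}{465}} = \left(-7789\right) \left(- \frac{1}{17521}\right) - \frac{20320035}{238546} = \frac{7789}{17521} - \frac{20320035}{238546} = - \frac{50595614063}{597080638}$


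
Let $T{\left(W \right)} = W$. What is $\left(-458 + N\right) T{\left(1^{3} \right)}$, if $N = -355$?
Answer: $-813$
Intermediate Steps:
$\left(-458 + N\right) T{\left(1^{3} \right)} = \left(-458 - 355\right) 1^{3} = \left(-813\right) 1 = -813$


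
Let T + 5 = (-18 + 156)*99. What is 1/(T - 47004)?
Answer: -1/33347 ≈ -2.9988e-5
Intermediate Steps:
T = 13657 (T = -5 + (-18 + 156)*99 = -5 + 138*99 = -5 + 13662 = 13657)
1/(T - 47004) = 1/(13657 - 47004) = 1/(-33347) = -1/33347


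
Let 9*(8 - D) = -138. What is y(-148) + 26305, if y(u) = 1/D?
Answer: 1841353/70 ≈ 26305.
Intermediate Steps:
D = 70/3 (D = 8 - 1/9*(-138) = 8 + 46/3 = 70/3 ≈ 23.333)
y(u) = 3/70 (y(u) = 1/(70/3) = 3/70)
y(-148) + 26305 = 3/70 + 26305 = 1841353/70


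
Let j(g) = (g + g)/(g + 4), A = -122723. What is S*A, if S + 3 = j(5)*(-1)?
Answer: 4540751/9 ≈ 5.0453e+5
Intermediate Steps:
j(g) = 2*g/(4 + g) (j(g) = (2*g)/(4 + g) = 2*g/(4 + g))
S = -37/9 (S = -3 + (2*5/(4 + 5))*(-1) = -3 + (2*5/9)*(-1) = -3 + (2*5*(1/9))*(-1) = -3 + (10/9)*(-1) = -3 - 10/9 = -37/9 ≈ -4.1111)
S*A = -37/9*(-122723) = 4540751/9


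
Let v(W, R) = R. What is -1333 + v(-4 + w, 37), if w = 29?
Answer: -1296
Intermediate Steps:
-1333 + v(-4 + w, 37) = -1333 + 37 = -1296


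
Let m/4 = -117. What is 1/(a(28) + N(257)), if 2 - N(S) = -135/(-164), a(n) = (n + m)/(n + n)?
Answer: -1148/7669 ≈ -0.14969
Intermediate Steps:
m = -468 (m = 4*(-117) = -468)
a(n) = (-468 + n)/(2*n) (a(n) = (n - 468)/(n + n) = (-468 + n)/((2*n)) = (-468 + n)*(1/(2*n)) = (-468 + n)/(2*n))
N(S) = 193/164 (N(S) = 2 - (-135)/(-164) = 2 - (-135)*(-1)/164 = 2 - 1*135/164 = 2 - 135/164 = 193/164)
1/(a(28) + N(257)) = 1/((½)*(-468 + 28)/28 + 193/164) = 1/((½)*(1/28)*(-440) + 193/164) = 1/(-55/7 + 193/164) = 1/(-7669/1148) = -1148/7669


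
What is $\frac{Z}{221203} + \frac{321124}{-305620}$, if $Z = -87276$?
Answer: $- \frac{24426720823}{16901015215} \approx -1.4453$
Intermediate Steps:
$\frac{Z}{221203} + \frac{321124}{-305620} = - \frac{87276}{221203} + \frac{321124}{-305620} = \left(-87276\right) \frac{1}{221203} + 321124 \left(- \frac{1}{305620}\right) = - \frac{87276}{221203} - \frac{80281}{76405} = - \frac{24426720823}{16901015215}$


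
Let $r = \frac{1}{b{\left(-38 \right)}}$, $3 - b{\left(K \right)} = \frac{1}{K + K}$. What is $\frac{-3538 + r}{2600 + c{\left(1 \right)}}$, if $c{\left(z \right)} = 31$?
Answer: $- \frac{270042}{200833} \approx -1.3446$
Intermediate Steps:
$b{\left(K \right)} = 3 - \frac{1}{2 K}$ ($b{\left(K \right)} = 3 - \frac{1}{K + K} = 3 - \frac{1}{2 K}$)
$r = \frac{76}{229}$ ($r = \frac{1}{3 - \frac{1}{2 \left(-38\right)}} = \frac{1}{3 - - \frac{1}{76}} = \frac{1}{3 + \frac{1}{76}} = \frac{1}{\frac{229}{76}} = \frac{76}{229} \approx 0.33188$)
$\frac{-3538 + r}{2600 + c{\left(1 \right)}} = \frac{-3538 + \frac{76}{229}}{2600 + 31} = - \frac{810126}{229 \cdot 2631} = \left(- \frac{810126}{229}\right) \frac{1}{2631} = - \frac{270042}{200833}$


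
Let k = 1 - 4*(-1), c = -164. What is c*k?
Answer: -820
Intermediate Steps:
k = 5 (k = 1 + 4 = 5)
c*k = -164*5 = -820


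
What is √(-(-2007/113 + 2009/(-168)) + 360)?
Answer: √716591082/1356 ≈ 19.741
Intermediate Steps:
√(-(-2007/113 + 2009/(-168)) + 360) = √(-(-2007*1/113 + 2009*(-1/168)) + 360) = √(-(-2007/113 - 287/24) + 360) = √(-1*(-80599/2712) + 360) = √(80599/2712 + 360) = √(1056919/2712) = √716591082/1356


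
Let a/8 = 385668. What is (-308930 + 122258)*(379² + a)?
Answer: -602761087920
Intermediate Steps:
a = 3085344 (a = 8*385668 = 3085344)
(-308930 + 122258)*(379² + a) = (-308930 + 122258)*(379² + 3085344) = -186672*(143641 + 3085344) = -186672*3228985 = -602761087920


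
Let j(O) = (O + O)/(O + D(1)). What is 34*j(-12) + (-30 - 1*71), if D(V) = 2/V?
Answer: -97/5 ≈ -19.400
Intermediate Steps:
j(O) = 2*O/(2 + O) (j(O) = (O + O)/(O + 2/1) = (2*O)/(O + 2*1) = (2*O)/(O + 2) = (2*O)/(2 + O) = 2*O/(2 + O))
34*j(-12) + (-30 - 1*71) = 34*(2*(-12)/(2 - 12)) + (-30 - 1*71) = 34*(2*(-12)/(-10)) + (-30 - 71) = 34*(2*(-12)*(-1/10)) - 101 = 34*(12/5) - 101 = 408/5 - 101 = -97/5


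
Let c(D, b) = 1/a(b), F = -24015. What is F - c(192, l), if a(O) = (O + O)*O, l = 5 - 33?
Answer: -37655521/1568 ≈ -24015.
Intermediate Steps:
l = -28
a(O) = 2*O**2 (a(O) = (2*O)*O = 2*O**2)
c(D, b) = 1/(2*b**2)
F - c(192, l) = -24015 - 1/(2*(-28)**2) = -24015 - 1/(2*784) = -24015 - 1*1/1568 = -24015 - 1/1568 = -37655521/1568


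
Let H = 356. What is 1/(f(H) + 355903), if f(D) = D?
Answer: 1/356259 ≈ 2.8069e-6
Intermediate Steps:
1/(f(H) + 355903) = 1/(356 + 355903) = 1/356259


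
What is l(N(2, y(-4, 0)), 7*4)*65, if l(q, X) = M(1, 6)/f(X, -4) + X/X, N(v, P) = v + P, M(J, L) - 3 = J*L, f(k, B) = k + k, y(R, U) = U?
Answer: 4225/56 ≈ 75.446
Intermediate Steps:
f(k, B) = 2*k
M(J, L) = 3 + J*L
N(v, P) = P + v
l(q, X) = 1 + 9/(2*X) (l(q, X) = (3 + 1*6)/((2*X)) + X/X = (3 + 6)*(1/(2*X)) + 1 = 9*(1/(2*X)) + 1 = 9/(2*X) + 1 = 1 + 9/(2*X))
l(N(2, y(-4, 0)), 7*4)*65 = ((9/2 + 7*4)/((7*4)))*65 = ((9/2 + 28)/28)*65 = ((1/28)*(65/2))*65 = (65/56)*65 = 4225/56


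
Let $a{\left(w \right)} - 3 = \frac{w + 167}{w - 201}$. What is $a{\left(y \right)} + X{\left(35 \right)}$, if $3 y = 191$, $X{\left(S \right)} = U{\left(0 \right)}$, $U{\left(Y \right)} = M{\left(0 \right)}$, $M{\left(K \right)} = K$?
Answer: $\frac{136}{103} \approx 1.3204$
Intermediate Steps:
$U{\left(Y \right)} = 0$
$X{\left(S \right)} = 0$
$y = \frac{191}{3}$ ($y = \frac{1}{3} \cdot 191 = \frac{191}{3} \approx 63.667$)
$a{\left(w \right)} = 3 + \frac{167 + w}{-201 + w}$ ($a{\left(w \right)} = 3 + \frac{w + 167}{w - 201} = 3 + \frac{167 + w}{-201 + w}$)
$a{\left(y \right)} + X{\left(35 \right)} = \frac{4 \left(-109 + \frac{191}{3}\right)}{-201 + \frac{191}{3}} + 0 = 4 \frac{1}{- \frac{412}{3}} \left(- \frac{136}{3}\right) + 0 = 4 \left(- \frac{3}{412}\right) \left(- \frac{136}{3}\right) + 0 = \frac{136}{103} + 0 = \frac{136}{103}$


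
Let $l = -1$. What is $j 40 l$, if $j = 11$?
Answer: $-440$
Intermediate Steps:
$j 40 l = 11 \cdot 40 \left(-1\right) = 440 \left(-1\right) = -440$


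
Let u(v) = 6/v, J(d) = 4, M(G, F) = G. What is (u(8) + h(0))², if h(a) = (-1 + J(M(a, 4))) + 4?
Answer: 961/16 ≈ 60.063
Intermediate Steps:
h(a) = 7 (h(a) = (-1 + 4) + 4 = 3 + 4 = 7)
(u(8) + h(0))² = (6/8 + 7)² = (6*(⅛) + 7)² = (¾ + 7)² = (31/4)² = 961/16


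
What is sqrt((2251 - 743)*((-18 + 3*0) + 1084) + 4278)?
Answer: 7*sqrt(32894) ≈ 1269.6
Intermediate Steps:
sqrt((2251 - 743)*((-18 + 3*0) + 1084) + 4278) = sqrt(1508*((-18 + 0) + 1084) + 4278) = sqrt(1508*(-18 + 1084) + 4278) = sqrt(1508*1066 + 4278) = sqrt(1607528 + 4278) = sqrt(1611806) = 7*sqrt(32894)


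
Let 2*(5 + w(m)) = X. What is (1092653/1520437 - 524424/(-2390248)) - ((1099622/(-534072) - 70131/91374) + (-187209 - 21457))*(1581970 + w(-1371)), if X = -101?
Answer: 256605150191947044164324260273/777364651073124312 ≈ 3.3010e+11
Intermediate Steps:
w(m) = -111/2 (w(m) = -5 + (1/2)*(-101) = -5 - 101/2 = -111/2)
(1092653/1520437 - 524424/(-2390248)) - ((1099622/(-534072) - 70131/91374) + (-187209 - 21457))*(1581970 + w(-1371)) = (1092653/1520437 - 524424/(-2390248)) - ((1099622/(-534072) - 70131/91374) + (-187209 - 21457))*(1581970 - 111/2) = (1092653*(1/1520437) - 524424*(-1/2390248)) - ((1099622*(-1/534072) - 70131*1/91374) - 208666)*3163829/2 = (1092653/1520437 + 65553/298781) - ((-549811/267036 - 241/314) - 208666)*3163829/2 = 426133162654/454277687297 - (-118498165/41924652 - 208666)*3163829/2 = 426133162654/454277687297 - (-8748367932397)*3163829/(41924652*2) = 426133162654/454277687297 - 1*(-27678340167187668113/83849304) = 426133162654/454277687297 + 27678340167187668113/83849304 = 256605150191947044164324260273/777364651073124312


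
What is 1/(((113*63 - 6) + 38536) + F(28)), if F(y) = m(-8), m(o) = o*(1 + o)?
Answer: 1/45705 ≈ 2.1879e-5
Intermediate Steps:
F(y) = 56 (F(y) = -8*(1 - 8) = -8*(-7) = 56)
1/(((113*63 - 6) + 38536) + F(28)) = 1/(((113*63 - 6) + 38536) + 56) = 1/(((7119 - 6) + 38536) + 56) = 1/((7113 + 38536) + 56) = 1/(45649 + 56) = 1/45705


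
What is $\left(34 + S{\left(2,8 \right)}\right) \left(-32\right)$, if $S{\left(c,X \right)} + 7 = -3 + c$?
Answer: $-832$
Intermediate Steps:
$S{\left(c,X \right)} = -10 + c$ ($S{\left(c,X \right)} = -7 + \left(-3 + c\right) = -10 + c$)
$\left(34 + S{\left(2,8 \right)}\right) \left(-32\right) = \left(34 + \left(-10 + 2\right)\right) \left(-32\right) = \left(34 - 8\right) \left(-32\right) = 26 \left(-32\right) = -832$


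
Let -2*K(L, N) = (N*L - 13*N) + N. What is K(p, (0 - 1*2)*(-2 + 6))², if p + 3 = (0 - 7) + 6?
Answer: 4096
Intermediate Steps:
p = -4 (p = -3 + ((0 - 7) + 6) = -3 + (-7 + 6) = -3 - 1 = -4)
K(L, N) = 6*N - L*N/2 (K(L, N) = -((N*L - 13*N) + N)/2 = -((L*N - 13*N) + N)/2 = -((-13*N + L*N) + N)/2 = -(-12*N + L*N)/2 = 6*N - L*N/2)
K(p, (0 - 1*2)*(-2 + 6))² = (((0 - 1*2)*(-2 + 6))*(12 - 1*(-4))/2)² = (((0 - 2)*4)*(12 + 4)/2)² = ((½)*(-2*4)*16)² = ((½)*(-8)*16)² = (-64)² = 4096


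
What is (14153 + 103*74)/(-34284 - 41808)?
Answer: -21775/76092 ≈ -0.28617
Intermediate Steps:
(14153 + 103*74)/(-34284 - 41808) = (14153 + 7622)/(-76092) = 21775*(-1/76092) = -21775/76092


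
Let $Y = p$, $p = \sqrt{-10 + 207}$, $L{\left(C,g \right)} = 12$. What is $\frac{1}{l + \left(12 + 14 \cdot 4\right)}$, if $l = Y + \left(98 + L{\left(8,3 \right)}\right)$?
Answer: $\frac{178}{31487} - \frac{\sqrt{197}}{31487} \approx 0.0052074$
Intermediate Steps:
$p = \sqrt{197} \approx 14.036$
$Y = \sqrt{197} \approx 14.036$
$l = 110 + \sqrt{197}$ ($l = \sqrt{197} + \left(98 + 12\right) = \sqrt{197} + 110 = 110 + \sqrt{197} \approx 124.04$)
$\frac{1}{l + \left(12 + 14 \cdot 4\right)} = \frac{1}{\left(110 + \sqrt{197}\right) + \left(12 + 14 \cdot 4\right)} = \frac{1}{\left(110 + \sqrt{197}\right) + \left(12 + 56\right)} = \frac{1}{\left(110 + \sqrt{197}\right) + 68} = \frac{1}{178 + \sqrt{197}}$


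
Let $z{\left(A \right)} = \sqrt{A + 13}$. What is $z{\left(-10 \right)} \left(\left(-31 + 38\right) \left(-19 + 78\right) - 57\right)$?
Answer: $356 \sqrt{3} \approx 616.61$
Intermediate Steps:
$z{\left(A \right)} = \sqrt{13 + A}$
$z{\left(-10 \right)} \left(\left(-31 + 38\right) \left(-19 + 78\right) - 57\right) = \sqrt{13 - 10} \left(\left(-31 + 38\right) \left(-19 + 78\right) - 57\right) = \sqrt{3} \left(7 \cdot 59 - 57\right) = \sqrt{3} \left(413 - 57\right) = \sqrt{3} \cdot 356 = 356 \sqrt{3}$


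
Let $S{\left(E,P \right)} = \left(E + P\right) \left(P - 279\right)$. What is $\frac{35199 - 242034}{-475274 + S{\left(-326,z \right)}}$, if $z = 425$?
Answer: $\frac{41367}{92164} \approx 0.44884$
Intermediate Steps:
$S{\left(E,P \right)} = \left(-279 + P\right) \left(E + P\right)$ ($S{\left(E,P \right)} = \left(E + P\right) \left(-279 + P\right) = \left(-279 + P\right) \left(E + P\right)$)
$\frac{35199 - 242034}{-475274 + S{\left(-326,z \right)}} = \frac{35199 - 242034}{-475274 - \left(166171 - 180625\right)} = - \frac{206835}{-475274 + \left(180625 + 90954 - 118575 - 138550\right)} = - \frac{206835}{-475274 + 14454} = - \frac{206835}{-460820} = \left(-206835\right) \left(- \frac{1}{460820}\right) = \frac{41367}{92164}$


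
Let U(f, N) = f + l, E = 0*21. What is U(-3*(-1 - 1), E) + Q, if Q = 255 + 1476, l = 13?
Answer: 1750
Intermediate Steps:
E = 0
U(f, N) = 13 + f (U(f, N) = f + 13 = 13 + f)
Q = 1731
U(-3*(-1 - 1), E) + Q = (13 - 3*(-1 - 1)) + 1731 = (13 - 3*(-2)) + 1731 = (13 + 6) + 1731 = 19 + 1731 = 1750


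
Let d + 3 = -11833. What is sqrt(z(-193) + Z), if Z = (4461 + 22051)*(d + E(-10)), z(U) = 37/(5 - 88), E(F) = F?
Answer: I*sqrt(2163567279199)/83 ≈ 17722.0*I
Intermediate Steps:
z(U) = -37/83 (z(U) = 37/(-83) = 37*(-1/83) = -37/83)
d = -11836 (d = -3 - 11833 = -11836)
Z = -314061152 (Z = (4461 + 22051)*(-11836 - 10) = 26512*(-11846) = -314061152)
sqrt(z(-193) + Z) = sqrt(-37/83 - 314061152) = sqrt(-26067075653/83) = I*sqrt(2163567279199)/83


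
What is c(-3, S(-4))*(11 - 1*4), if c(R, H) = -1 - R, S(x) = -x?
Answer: 14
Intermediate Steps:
c(-3, S(-4))*(11 - 1*4) = (-1 - 1*(-3))*(11 - 1*4) = (-1 + 3)*(11 - 4) = 2*7 = 14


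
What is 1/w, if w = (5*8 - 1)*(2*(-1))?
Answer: -1/78 ≈ -0.012821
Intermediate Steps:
w = -78 (w = (40 - 1)*(-2) = 39*(-2) = -78)
1/w = 1/(-78) = -1/78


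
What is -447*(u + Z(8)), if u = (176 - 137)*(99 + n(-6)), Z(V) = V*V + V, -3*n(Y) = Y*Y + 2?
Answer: -1537233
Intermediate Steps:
n(Y) = -2/3 - Y**2/3 (n(Y) = -(Y*Y + 2)/3 = -(Y**2 + 2)/3 = -(2 + Y**2)/3 = -2/3 - Y**2/3)
Z(V) = V + V**2 (Z(V) = V**2 + V = V + V**2)
u = 3367 (u = (176 - 137)*(99 + (-2/3 - 1/3*(-6)**2)) = 39*(99 + (-2/3 - 1/3*36)) = 39*(99 + (-2/3 - 12)) = 39*(99 - 38/3) = 39*(259/3) = 3367)
-447*(u + Z(8)) = -447*(3367 + 8*(1 + 8)) = -447*(3367 + 8*9) = -447*(3367 + 72) = -447*3439 = -1537233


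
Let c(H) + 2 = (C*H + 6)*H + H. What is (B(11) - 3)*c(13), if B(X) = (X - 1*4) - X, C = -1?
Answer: 560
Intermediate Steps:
B(X) = -4 (B(X) = (X - 4) - X = (-4 + X) - X = -4)
c(H) = -2 + H + H*(6 - H) (c(H) = -2 + ((-H + 6)*H + H) = -2 + ((6 - H)*H + H) = -2 + (H*(6 - H) + H) = -2 + (H + H*(6 - H)) = -2 + H + H*(6 - H))
(B(11) - 3)*c(13) = (-4 - 3)*(-2 - 1*13² + 7*13) = -7*(-2 - 1*169 + 91) = -7*(-2 - 169 + 91) = -7*(-80) = 560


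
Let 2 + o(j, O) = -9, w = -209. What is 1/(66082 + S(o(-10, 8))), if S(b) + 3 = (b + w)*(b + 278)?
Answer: 1/7339 ≈ 0.00013626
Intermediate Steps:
o(j, O) = -11 (o(j, O) = -2 - 9 = -11)
S(b) = -3 + (-209 + b)*(278 + b) (S(b) = -3 + (b - 209)*(b + 278) = -3 + (-209 + b)*(278 + b))
1/(66082 + S(o(-10, 8))) = 1/(66082 + (-58105 + (-11)² + 69*(-11))) = 1/(66082 + (-58105 + 121 - 759)) = 1/(66082 - 58743) = 1/7339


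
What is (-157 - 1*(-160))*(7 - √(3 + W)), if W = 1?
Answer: 15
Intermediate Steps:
(-157 - 1*(-160))*(7 - √(3 + W)) = (-157 - 1*(-160))*(7 - √(3 + 1)) = (-157 + 160)*(7 - √4) = 3*(7 - 1*2) = 3*(7 - 2) = 3*5 = 15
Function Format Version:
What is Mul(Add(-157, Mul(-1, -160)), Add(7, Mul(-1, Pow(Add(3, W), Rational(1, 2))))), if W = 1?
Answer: 15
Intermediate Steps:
Mul(Add(-157, Mul(-1, -160)), Add(7, Mul(-1, Pow(Add(3, W), Rational(1, 2))))) = Mul(Add(-157, Mul(-1, -160)), Add(7, Mul(-1, Pow(Add(3, 1), Rational(1, 2))))) = Mul(Add(-157, 160), Add(7, Mul(-1, Pow(4, Rational(1, 2))))) = Mul(3, Add(7, Mul(-1, 2))) = Mul(3, Add(7, -2)) = Mul(3, 5) = 15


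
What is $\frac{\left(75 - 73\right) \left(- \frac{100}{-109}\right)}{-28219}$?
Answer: $- \frac{200}{3075871} \approx -6.5022 \cdot 10^{-5}$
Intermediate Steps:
$\frac{\left(75 - 73\right) \left(- \frac{100}{-109}\right)}{-28219} = \left(75 - 73\right) \left(\left(-100\right) \left(- \frac{1}{109}\right)\right) \left(- \frac{1}{28219}\right) = 2 \cdot \frac{100}{109} \left(- \frac{1}{28219}\right) = \frac{200}{109} \left(- \frac{1}{28219}\right) = - \frac{200}{3075871}$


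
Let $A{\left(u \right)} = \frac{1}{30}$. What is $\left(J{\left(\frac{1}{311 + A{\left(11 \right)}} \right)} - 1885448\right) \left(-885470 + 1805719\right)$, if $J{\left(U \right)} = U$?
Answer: $- \frac{16190046723059242}{9331} \approx -1.7351 \cdot 10^{12}$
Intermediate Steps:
$A{\left(u \right)} = \frac{1}{30}$
$\left(J{\left(\frac{1}{311 + A{\left(11 \right)}} \right)} - 1885448\right) \left(-885470 + 1805719\right) = \left(\frac{1}{311 + \frac{1}{30}} - 1885448\right) \left(-885470 + 1805719\right) = \left(\frac{1}{\frac{9331}{30}} - 1885448\right) 920249 = \left(\frac{30}{9331} - 1885448\right) 920249 = \left(- \frac{17593115258}{9331}\right) 920249 = - \frac{16190046723059242}{9331}$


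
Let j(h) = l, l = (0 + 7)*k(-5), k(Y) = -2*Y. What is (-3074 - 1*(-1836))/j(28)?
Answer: -619/35 ≈ -17.686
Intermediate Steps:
l = 70 (l = (0 + 7)*(-2*(-5)) = 7*10 = 70)
j(h) = 70
(-3074 - 1*(-1836))/j(28) = (-3074 - 1*(-1836))/70 = (-3074 + 1836)*(1/70) = -1238*1/70 = -619/35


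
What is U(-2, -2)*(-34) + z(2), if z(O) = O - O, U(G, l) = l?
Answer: 68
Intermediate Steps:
z(O) = 0
U(-2, -2)*(-34) + z(2) = -2*(-34) + 0 = 68 + 0 = 68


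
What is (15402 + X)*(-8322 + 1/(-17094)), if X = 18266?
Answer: -2394742032346/8547 ≈ -2.8018e+8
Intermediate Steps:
(15402 + X)*(-8322 + 1/(-17094)) = (15402 + 18266)*(-8322 + 1/(-17094)) = 33668*(-8322 - 1/17094) = 33668*(-142256269/17094) = -2394742032346/8547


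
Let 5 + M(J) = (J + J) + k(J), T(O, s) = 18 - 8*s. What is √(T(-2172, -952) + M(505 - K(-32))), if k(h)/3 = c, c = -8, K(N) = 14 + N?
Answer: √8651 ≈ 93.011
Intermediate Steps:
k(h) = -24 (k(h) = 3*(-8) = -24)
M(J) = -29 + 2*J (M(J) = -5 + ((J + J) - 24) = -5 + (2*J - 24) = -5 + (-24 + 2*J) = -29 + 2*J)
√(T(-2172, -952) + M(505 - K(-32))) = √((18 - 8*(-952)) + (-29 + 2*(505 - (14 - 32)))) = √((18 + 7616) + (-29 + 2*(505 - 1*(-18)))) = √(7634 + (-29 + 2*(505 + 18))) = √(7634 + (-29 + 2*523)) = √(7634 + (-29 + 1046)) = √(7634 + 1017) = √8651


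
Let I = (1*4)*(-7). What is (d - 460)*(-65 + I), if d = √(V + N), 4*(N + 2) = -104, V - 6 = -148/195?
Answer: 42780 - 31*I*√865410/65 ≈ 42780.0 - 443.67*I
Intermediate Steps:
V = 1022/195 (V = 6 - 148/195 = 1022/195 ≈ 5.2410)
N = -28 (N = -2 + (¼)*(-104) = -2 - 26 = -28)
I = -28 (I = 4*(-7) = -28)
d = I*√865410/195 (d = √(1022/195 - 28) = √(-4438/195) = I*√865410/195 ≈ 4.7706*I)
(d - 460)*(-65 + I) = (I*√865410/195 - 460)*(-65 - 28) = (-460 + I*√865410/195)*(-93) = 42780 - 31*I*√865410/65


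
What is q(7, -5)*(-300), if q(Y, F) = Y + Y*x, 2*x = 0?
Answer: -2100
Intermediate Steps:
x = 0 (x = (1/2)*0 = 0)
q(Y, F) = Y (q(Y, F) = Y + Y*0 = Y + 0 = Y)
q(7, -5)*(-300) = 7*(-300) = -2100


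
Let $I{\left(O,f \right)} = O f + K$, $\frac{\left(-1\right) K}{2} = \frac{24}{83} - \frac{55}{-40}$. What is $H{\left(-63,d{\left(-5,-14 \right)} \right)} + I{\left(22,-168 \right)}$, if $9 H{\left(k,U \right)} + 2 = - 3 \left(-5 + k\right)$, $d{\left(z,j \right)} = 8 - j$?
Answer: $- \frac{10986529}{2988} \approx -3676.9$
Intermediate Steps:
$K = - \frac{1105}{332}$ ($K = - 2 \left(\frac{24}{83} - \frac{55}{-40}\right) = - 2 \left(24 \cdot \frac{1}{83} - - \frac{11}{8}\right) = - 2 \left(\frac{24}{83} + \frac{11}{8}\right) = \left(-2\right) \frac{1105}{664} = - \frac{1105}{332} \approx -3.3283$)
$I{\left(O,f \right)} = - \frac{1105}{332} + O f$ ($I{\left(O,f \right)} = O f - \frac{1105}{332} = - \frac{1105}{332} + O f$)
$H{\left(k,U \right)} = \frac{13}{9} - \frac{k}{3}$ ($H{\left(k,U \right)} = - \frac{2}{9} + \frac{\left(-3\right) \left(-5 + k\right)}{9} = - \frac{2}{9} + \frac{15 - 3 k}{9} = - \frac{2}{9} - \left(- \frac{5}{3} + \frac{k}{3}\right) = \frac{13}{9} - \frac{k}{3}$)
$H{\left(-63,d{\left(-5,-14 \right)} \right)} + I{\left(22,-168 \right)} = \left(\frac{13}{9} - -21\right) + \left(- \frac{1105}{332} + 22 \left(-168\right)\right) = \left(\frac{13}{9} + 21\right) - \frac{1228177}{332} = \frac{202}{9} - \frac{1228177}{332} = - \frac{10986529}{2988}$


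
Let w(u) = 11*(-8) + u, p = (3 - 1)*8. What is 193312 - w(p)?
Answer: 193384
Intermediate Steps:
p = 16 (p = 2*8 = 16)
w(u) = -88 + u
193312 - w(p) = 193312 - (-88 + 16) = 193312 - 1*(-72) = 193312 + 72 = 193384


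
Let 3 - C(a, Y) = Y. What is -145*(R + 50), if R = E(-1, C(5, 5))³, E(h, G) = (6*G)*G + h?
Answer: -1771465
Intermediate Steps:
C(a, Y) = 3 - Y
E(h, G) = h + 6*G² (E(h, G) = 6*G² + h = h + 6*G²)
R = 12167 (R = (-1 + 6*(3 - 1*5)²)³ = (-1 + 6*(3 - 5)²)³ = (-1 + 6*(-2)²)³ = (-1 + 6*4)³ = (-1 + 24)³ = 23³ = 12167)
-145*(R + 50) = -145*(12167 + 50) = -145*12217 = -1771465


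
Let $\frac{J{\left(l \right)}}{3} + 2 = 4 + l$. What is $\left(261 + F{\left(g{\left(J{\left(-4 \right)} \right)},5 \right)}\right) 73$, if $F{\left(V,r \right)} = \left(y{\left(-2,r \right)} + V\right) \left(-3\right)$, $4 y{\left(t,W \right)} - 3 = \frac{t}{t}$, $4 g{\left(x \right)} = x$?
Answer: $\frac{38325}{2} \approx 19163.0$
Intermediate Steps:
$J{\left(l \right)} = 6 + 3 l$ ($J{\left(l \right)} = -6 + 3 \left(4 + l\right) = -6 + \left(12 + 3 l\right) = 6 + 3 l$)
$g{\left(x \right)} = \frac{x}{4}$
$y{\left(t,W \right)} = 1$ ($y{\left(t,W \right)} = \frac{3}{4} + \frac{t \frac{1}{t}}{4} = \frac{3}{4} + \frac{1}{4} \cdot 1 = \frac{3}{4} + \frac{1}{4} = 1$)
$F{\left(V,r \right)} = -3 - 3 V$ ($F{\left(V,r \right)} = \left(1 + V\right) \left(-3\right) = -3 - 3 V$)
$\left(261 + F{\left(g{\left(J{\left(-4 \right)} \right)},5 \right)}\right) 73 = \left(261 - \left(3 + 3 \frac{6 + 3 \left(-4\right)}{4}\right)\right) 73 = \left(261 - \left(3 + 3 \frac{6 - 12}{4}\right)\right) 73 = \left(261 - \left(3 + 3 \cdot \frac{1}{4} \left(-6\right)\right)\right) 73 = \left(261 - - \frac{3}{2}\right) 73 = \left(261 + \left(-3 + \frac{9}{2}\right)\right) 73 = \left(261 + \frac{3}{2}\right) 73 = \frac{525}{2} \cdot 73 = \frac{38325}{2}$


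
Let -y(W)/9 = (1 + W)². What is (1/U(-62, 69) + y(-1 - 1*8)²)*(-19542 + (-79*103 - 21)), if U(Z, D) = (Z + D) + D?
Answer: -174613715725/19 ≈ -9.1902e+9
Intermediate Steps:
U(Z, D) = Z + 2*D (U(Z, D) = (D + Z) + D = Z + 2*D)
y(W) = -9*(1 + W)²
(1/U(-62, 69) + y(-1 - 1*8)²)*(-19542 + (-79*103 - 21)) = (1/(-62 + 2*69) + (-9*(1 + (-1 - 1*8))²)²)*(-19542 + (-79*103 - 21)) = (1/(-62 + 138) + (-9*(1 + (-1 - 8))²)²)*(-19542 + (-8137 - 21)) = (1/76 + (-9*(1 - 9)²)²)*(-19542 - 8158) = (1/76 + (-9*(-8)²)²)*(-27700) = (1/76 + (-9*64)²)*(-27700) = (1/76 + (-576)²)*(-27700) = (1/76 + 331776)*(-27700) = (25214977/76)*(-27700) = -174613715725/19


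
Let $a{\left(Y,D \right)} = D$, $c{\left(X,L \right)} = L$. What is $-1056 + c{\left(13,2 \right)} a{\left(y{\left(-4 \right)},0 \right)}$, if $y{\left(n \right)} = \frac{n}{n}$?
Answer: $-1056$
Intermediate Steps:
$y{\left(n \right)} = 1$
$-1056 + c{\left(13,2 \right)} a{\left(y{\left(-4 \right)},0 \right)} = -1056 + 2 \cdot 0 = -1056 + 0 = -1056$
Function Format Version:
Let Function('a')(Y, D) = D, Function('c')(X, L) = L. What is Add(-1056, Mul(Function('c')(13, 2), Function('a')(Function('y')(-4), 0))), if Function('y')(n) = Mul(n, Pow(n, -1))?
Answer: -1056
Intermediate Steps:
Function('y')(n) = 1
Add(-1056, Mul(Function('c')(13, 2), Function('a')(Function('y')(-4), 0))) = Add(-1056, Mul(2, 0)) = Add(-1056, 0) = -1056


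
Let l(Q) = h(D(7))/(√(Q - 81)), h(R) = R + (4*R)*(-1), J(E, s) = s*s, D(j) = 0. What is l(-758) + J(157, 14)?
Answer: 196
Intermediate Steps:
J(E, s) = s²
h(R) = -3*R (h(R) = R - 4*R = -3*R)
l(Q) = 0 (l(Q) = (-3*0)/(√(Q - 81)) = 0/(√(-81 + Q)) = 0/√(-81 + Q) = 0)
l(-758) + J(157, 14) = 0 + 14² = 0 + 196 = 196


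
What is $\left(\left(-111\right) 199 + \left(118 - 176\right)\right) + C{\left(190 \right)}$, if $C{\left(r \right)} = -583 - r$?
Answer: $-22920$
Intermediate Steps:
$\left(\left(-111\right) 199 + \left(118 - 176\right)\right) + C{\left(190 \right)} = \left(\left(-111\right) 199 + \left(118 - 176\right)\right) - 773 = \left(-22089 + \left(118 - 176\right)\right) - 773 = \left(-22089 - 58\right) - 773 = -22147 - 773 = -22920$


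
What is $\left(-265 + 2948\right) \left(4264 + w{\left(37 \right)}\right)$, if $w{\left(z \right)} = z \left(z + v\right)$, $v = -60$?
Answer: $9157079$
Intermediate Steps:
$w{\left(z \right)} = z \left(-60 + z\right)$ ($w{\left(z \right)} = z \left(z - 60\right) = z \left(-60 + z\right)$)
$\left(-265 + 2948\right) \left(4264 + w{\left(37 \right)}\right) = \left(-265 + 2948\right) \left(4264 + 37 \left(-60 + 37\right)\right) = 2683 \left(4264 + 37 \left(-23\right)\right) = 2683 \left(4264 - 851\right) = 2683 \cdot 3413 = 9157079$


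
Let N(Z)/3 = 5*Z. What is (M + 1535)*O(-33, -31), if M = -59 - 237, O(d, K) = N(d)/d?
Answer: 18585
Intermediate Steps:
N(Z) = 15*Z (N(Z) = 3*(5*Z) = 15*Z)
O(d, K) = 15 (O(d, K) = (15*d)/d = 15)
M = -296
(M + 1535)*O(-33, -31) = (-296 + 1535)*15 = 1239*15 = 18585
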